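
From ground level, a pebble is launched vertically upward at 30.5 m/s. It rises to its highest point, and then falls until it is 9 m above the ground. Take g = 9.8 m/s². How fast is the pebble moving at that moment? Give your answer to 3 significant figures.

Phase 1 (rising): v₀ = 30.5 m/s, a = -9.8 m/s².
v = v₀ + at → t = (0 − 30.5) / -9.8 = 3.11 s
v² = v₀² + 2aΔx → Δx = (0² − 30.5²)/(2·-9.8) = 47.5 m

Phase 2 (falling): v₀ = 0 m/s, a = -9.8 m/s².
Falls 38.5 m from rest: t = √(2·38.5/9.8) = 2.80 s; v = g·t = 27.5 m/s.
Final speed = 27.5 m/s

27.5 m/s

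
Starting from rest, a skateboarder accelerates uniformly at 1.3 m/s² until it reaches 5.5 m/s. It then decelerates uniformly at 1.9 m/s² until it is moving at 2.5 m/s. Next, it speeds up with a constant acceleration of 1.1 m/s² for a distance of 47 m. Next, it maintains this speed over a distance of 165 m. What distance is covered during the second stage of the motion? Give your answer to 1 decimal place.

6.3 m

Phase 1 (accelerating): v₀ = 0 m/s, a = 1.3 m/s².
v = v₀ + at → t = (5.5 − 0) / 1.3 = 4.23 s
v² = v₀² + 2aΔx → Δx = (5.5² − 0²)/(2·1.3) = 11.6 m

Phase 2 (decelerating): v₀ = 5.50 m/s, a = -1.9 m/s².
v = v₀ + at → t = (2.5 − 5.50) / -1.9 = 1.58 s
v² = v₀² + 2aΔx → Δx = (2.5² − 5.50²)/(2·-1.9) = 6.32 m
Distance in phase 2 = 6.32 m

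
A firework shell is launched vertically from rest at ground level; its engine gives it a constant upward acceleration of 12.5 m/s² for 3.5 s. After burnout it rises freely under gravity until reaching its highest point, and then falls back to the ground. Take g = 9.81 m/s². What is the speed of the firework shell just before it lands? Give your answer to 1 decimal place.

58.4 m/s

Phase 1 (powered ascent): v₀ = 0 m/s, a = 12.5 m/s².
v = v₀ + at = 0 + (12.5)(3.5) = 43.8 m/s
Δx = v₀t + ½at² = 0·3.5 + 0.5·12.5·3.5² = 76.6 m

Phase 2 (coasting upward): v₀ = 43.8 m/s, a = -9.81 m/s².
v = v₀ + at → t = (0 − 43.8) / -9.81 = 4.46 s
v² = v₀² + 2aΔx → Δx = (0² − 43.8²)/(2·-9.81) = 97.6 m

Phase 3 (free fall): v₀ = 0 m/s, a = -9.81 m/s².
Falls 174 m from rest: t = √(2·174/9.81) = 5.96 s; v = g·t = 58.4 m/s.
Impact speed = 58.4 m/s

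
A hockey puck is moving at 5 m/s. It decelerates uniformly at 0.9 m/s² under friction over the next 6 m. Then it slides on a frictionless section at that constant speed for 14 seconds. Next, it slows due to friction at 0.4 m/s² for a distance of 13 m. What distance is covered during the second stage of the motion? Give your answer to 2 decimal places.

Phase 1 (decelerating): v₀ = 5.00 m/s, a = -0.9 m/s².
v² = v₀² + 2aΔx = 5.00² + 2·-0.9·6 = 14.2 → v = 3.77 m/s
t = (v − v₀)/a = (3.77 − 5.00)/-0.9 = 1.37 s

Phase 2 (constant speed): v₀ = 3.77 m/s, a = 0 m/s².
v = v₀ + at = 3.77 + (0)(14) = 3.77 m/s
Δx = v₀t + ½at² = 3.77·14 + 0.5·0·14² = 52.8 m
Distance in phase 2 = 52.8 m

52.76 m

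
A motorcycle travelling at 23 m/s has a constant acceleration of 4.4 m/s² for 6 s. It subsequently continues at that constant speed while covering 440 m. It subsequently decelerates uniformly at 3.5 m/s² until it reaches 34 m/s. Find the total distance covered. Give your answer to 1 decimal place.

840.7 m

Phase 1 (accelerating): v₀ = 23.0 m/s, a = 4.4 m/s².
v = v₀ + at = 23.0 + (4.4)(6) = 49.4 m/s
Δx = v₀t + ½at² = 23.0·6 + 0.5·4.4·6² = 217 m

Phase 2 (constant speed): v₀ = 49.4 m/s, a = 0 m/s².
Constant speed: t = d/v = 440/49.4 = 8.91 s

Phase 3 (decelerating): v₀ = 49.4 m/s, a = -3.5 m/s².
v = v₀ + at → t = (34 − 49.4) / -3.5 = 4.40 s
v² = v₀² + 2aΔx → Δx = (34² − 49.4²)/(2·-3.5) = 183 m
Total distance = 217 + 440 + 183 = 841 m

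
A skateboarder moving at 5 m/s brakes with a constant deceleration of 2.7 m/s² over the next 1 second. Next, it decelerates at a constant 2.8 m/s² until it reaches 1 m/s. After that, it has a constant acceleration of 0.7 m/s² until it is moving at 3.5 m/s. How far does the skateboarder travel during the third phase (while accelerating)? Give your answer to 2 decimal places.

Phase 1 (decelerating): v₀ = 5.00 m/s, a = -2.7 m/s².
v = v₀ + at = 5.00 + (-2.7)(1) = 2.30 m/s
Δx = v₀t + ½at² = 5.00·1 + 0.5·-2.7·1² = 3.65 m

Phase 2 (decelerating): v₀ = 2.30 m/s, a = -2.8 m/s².
v = v₀ + at → t = (1 − 2.30) / -2.8 = 0.464 s
v² = v₀² + 2aΔx → Δx = (1² − 2.30²)/(2·-2.8) = 0.766 m

Phase 3 (accelerating): v₀ = 1.00 m/s, a = 0.7 m/s².
v = v₀ + at → t = (3.5 − 1.00) / 0.7 = 3.57 s
v² = v₀² + 2aΔx → Δx = (3.5² − 1.00²)/(2·0.7) = 8.04 m
Distance in phase 3 = 8.04 m

8.04 m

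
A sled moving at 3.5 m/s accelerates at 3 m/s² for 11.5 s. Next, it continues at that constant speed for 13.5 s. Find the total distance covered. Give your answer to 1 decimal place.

Phase 1 (accelerating): v₀ = 3.50 m/s, a = 3 m/s².
v = v₀ + at = 3.50 + (3)(11.5) = 38.0 m/s
Δx = v₀t + ½at² = 3.50·11.5 + 0.5·3·11.5² = 239 m

Phase 2 (constant speed): v₀ = 38.0 m/s, a = 0 m/s².
v = v₀ + at = 38.0 + (0)(13.5) = 38.0 m/s
Δx = v₀t + ½at² = 38.0·13.5 + 0.5·0·13.5² = 513 m
Total distance = 239 + 513 = 752 m

751.6 m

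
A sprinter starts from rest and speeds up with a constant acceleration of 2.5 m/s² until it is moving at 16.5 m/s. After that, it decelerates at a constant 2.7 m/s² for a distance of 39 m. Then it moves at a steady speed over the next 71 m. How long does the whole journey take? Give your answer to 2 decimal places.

Phase 1 (accelerating): v₀ = 0 m/s, a = 2.5 m/s².
v = v₀ + at → t = (16.5 − 0) / 2.5 = 6.60 s
v² = v₀² + 2aΔx → Δx = (16.5² − 0²)/(2·2.5) = 54.5 m

Phase 2 (decelerating): v₀ = 16.5 m/s, a = -2.7 m/s².
v² = v₀² + 2aΔx = 16.5² + 2·-2.7·39 = 61.6 → v = 7.85 m/s
t = (v − v₀)/a = (7.85 − 16.5)/-2.7 = 3.20 s

Phase 3 (constant speed): v₀ = 7.85 m/s, a = 0 m/s².
Constant speed: t = d/v = 71/7.85 = 9.04 s
Total time = 6.60 + 3.20 + 9.04 = 18.8 s

18.85 s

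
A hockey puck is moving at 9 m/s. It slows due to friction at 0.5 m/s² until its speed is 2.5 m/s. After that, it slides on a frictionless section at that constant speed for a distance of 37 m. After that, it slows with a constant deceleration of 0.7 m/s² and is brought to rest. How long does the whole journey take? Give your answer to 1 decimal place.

Phase 1 (decelerating): v₀ = 9.00 m/s, a = -0.5 m/s².
v = v₀ + at → t = (2.5 − 9.00) / -0.5 = 13.0 s
v² = v₀² + 2aΔx → Δx = (2.5² − 9.00²)/(2·-0.5) = 74.8 m

Phase 2 (constant speed): v₀ = 2.50 m/s, a = 0 m/s².
Constant speed: t = d/v = 37/2.50 = 14.8 s

Phase 3 (decelerating): v₀ = 2.50 m/s, a = -0.7 m/s².
v = v₀ + at → t = (0 − 2.50) / -0.7 = 3.57 s
v² = v₀² + 2aΔx → Δx = (0² − 2.50²)/(2·-0.7) = 4.46 m
Total time = 13.0 + 14.8 + 3.57 = 31.4 s

31.4 s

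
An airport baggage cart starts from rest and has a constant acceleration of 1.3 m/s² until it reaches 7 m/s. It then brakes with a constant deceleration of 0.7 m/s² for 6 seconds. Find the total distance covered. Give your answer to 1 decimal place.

Phase 1 (accelerating): v₀ = 0 m/s, a = 1.3 m/s².
v = v₀ + at → t = (7 − 0) / 1.3 = 5.38 s
v² = v₀² + 2aΔx → Δx = (7² − 0²)/(2·1.3) = 18.8 m

Phase 2 (decelerating): v₀ = 7.00 m/s, a = -0.7 m/s².
v = v₀ + at = 7.00 + (-0.7)(6) = 2.80 m/s
Δx = v₀t + ½at² = 7.00·6 + 0.5·-0.7·6² = 29.4 m
Total distance = 18.8 + 29.4 = 48.2 m

48.2 m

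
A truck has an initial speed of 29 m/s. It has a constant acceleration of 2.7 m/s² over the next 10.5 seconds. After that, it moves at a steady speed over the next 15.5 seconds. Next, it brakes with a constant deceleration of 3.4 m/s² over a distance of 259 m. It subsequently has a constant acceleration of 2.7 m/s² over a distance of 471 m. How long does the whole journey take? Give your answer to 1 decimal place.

40.5 s

Phase 1 (accelerating): v₀ = 29.0 m/s, a = 2.7 m/s².
v = v₀ + at = 29.0 + (2.7)(10.5) = 57.4 m/s
Δx = v₀t + ½at² = 29.0·10.5 + 0.5·2.7·10.5² = 453 m

Phase 2 (constant speed): v₀ = 57.4 m/s, a = 0 m/s².
v = v₀ + at = 57.4 + (0)(15.5) = 57.4 m/s
Δx = v₀t + ½at² = 57.4·15.5 + 0.5·0·15.5² = 889 m

Phase 3 (decelerating): v₀ = 57.4 m/s, a = -3.4 m/s².
v² = v₀² + 2aΔx = 57.4² + 2·-3.4·259 = 1530 → v = 39.1 m/s
t = (v − v₀)/a = (39.1 − 57.4)/-3.4 = 5.37 s

Phase 4 (accelerating): v₀ = 39.1 m/s, a = 2.7 m/s².
v² = v₀² + 2aΔx = 39.1² + 2·2.7·471 = 4070 → v = 63.8 m/s
t = (v − v₀)/a = (63.8 − 39.1)/2.7 = 9.16 s
Total time = 10.5 + 15.5 + 5.37 + 9.16 = 40.5 s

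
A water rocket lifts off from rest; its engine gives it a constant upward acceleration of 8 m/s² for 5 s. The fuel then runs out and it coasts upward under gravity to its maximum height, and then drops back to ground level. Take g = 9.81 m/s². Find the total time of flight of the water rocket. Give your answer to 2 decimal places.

15.16 s

Phase 1 (powered ascent): v₀ = 0 m/s, a = 8 m/s².
v = v₀ + at = 0 + (8)(5) = 40.0 m/s
Δx = v₀t + ½at² = 0·5 + 0.5·8·5² = 100 m

Phase 2 (coasting upward): v₀ = 40.0 m/s, a = -9.81 m/s².
v = v₀ + at → t = (0 − 40.0) / -9.81 = 4.08 s
v² = v₀² + 2aΔx → Δx = (0² − 40.0²)/(2·-9.81) = 81.5 m

Phase 3 (free fall): v₀ = 0 m/s, a = -9.81 m/s².
Falls 182 m from rest: t = √(2·182/9.81) = 6.08 s; v = g·t = 59.7 m/s.
Total time = 5.00 + 4.08 + 6.08 = 15.2 s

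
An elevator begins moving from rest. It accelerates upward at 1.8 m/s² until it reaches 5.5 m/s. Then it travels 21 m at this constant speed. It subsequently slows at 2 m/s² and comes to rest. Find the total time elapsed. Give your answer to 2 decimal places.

9.62 s

Phase 1 (accelerating): v₀ = 0 m/s, a = 1.8 m/s².
v = v₀ + at → t = (5.5 − 0) / 1.8 = 3.06 s
v² = v₀² + 2aΔx → Δx = (5.5² − 0²)/(2·1.8) = 8.40 m

Phase 2 (constant speed): v₀ = 5.50 m/s, a = 0 m/s².
Constant speed: t = d/v = 21/5.50 = 3.82 s

Phase 3 (decelerating): v₀ = 5.50 m/s, a = -2 m/s².
v = v₀ + at → t = (0 − 5.50) / -2 = 2.75 s
v² = v₀² + 2aΔx → Δx = (0² − 5.50²)/(2·-2) = 7.56 m
Total time = 3.06 + 3.82 + 2.75 = 9.62 s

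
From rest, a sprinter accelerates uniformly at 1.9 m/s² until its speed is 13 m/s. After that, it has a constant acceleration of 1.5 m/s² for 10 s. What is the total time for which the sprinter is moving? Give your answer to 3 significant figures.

Phase 1 (accelerating): v₀ = 0 m/s, a = 1.9 m/s².
v = v₀ + at → t = (13 − 0) / 1.9 = 6.84 s
v² = v₀² + 2aΔx → Δx = (13² − 0²)/(2·1.9) = 44.5 m

Phase 2 (accelerating): v₀ = 13.0 m/s, a = 1.5 m/s².
v = v₀ + at = 13.0 + (1.5)(10) = 28.0 m/s
Δx = v₀t + ½at² = 13.0·10 + 0.5·1.5·10² = 205 m
Total time = 6.84 + 10.0 = 16.8 s

16.8 s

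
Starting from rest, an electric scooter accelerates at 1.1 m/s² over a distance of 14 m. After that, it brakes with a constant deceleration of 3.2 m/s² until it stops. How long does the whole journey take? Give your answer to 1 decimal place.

6.8 s

Phase 1 (accelerating): v₀ = 0 m/s, a = 1.1 m/s².
v² = v₀² + 2aΔx = 0² + 2·1.1·14 = 30.8 → v = 5.55 m/s
t = (v − v₀)/a = (5.55 − 0)/1.1 = 5.05 s

Phase 2 (decelerating): v₀ = 5.55 m/s, a = -3.2 m/s².
v = v₀ + at → t = (0 − 5.55) / -3.2 = 1.73 s
v² = v₀² + 2aΔx → Δx = (0² − 5.55²)/(2·-3.2) = 4.81 m
Total time = 5.05 + 1.73 = 6.78 s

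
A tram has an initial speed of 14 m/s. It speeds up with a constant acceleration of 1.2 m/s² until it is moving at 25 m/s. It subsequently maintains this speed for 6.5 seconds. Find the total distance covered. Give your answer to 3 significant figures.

341 m

Phase 1 (accelerating): v₀ = 14.0 m/s, a = 1.2 m/s².
v = v₀ + at → t = (25 − 14.0) / 1.2 = 9.17 s
v² = v₀² + 2aΔx → Δx = (25² − 14.0²)/(2·1.2) = 179 m

Phase 2 (constant speed): v₀ = 25.0 m/s, a = 0 m/s².
v = v₀ + at = 25.0 + (0)(6.5) = 25.0 m/s
Δx = v₀t + ½at² = 25.0·6.5 + 0.5·0·6.5² = 162 m
Total distance = 179 + 162 = 341 m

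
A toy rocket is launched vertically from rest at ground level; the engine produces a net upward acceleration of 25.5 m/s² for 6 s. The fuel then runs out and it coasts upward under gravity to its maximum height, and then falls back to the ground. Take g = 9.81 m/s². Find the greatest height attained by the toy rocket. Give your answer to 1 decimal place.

Phase 1 (powered ascent): v₀ = 0 m/s, a = 25.5 m/s².
v = v₀ + at = 0 + (25.5)(6) = 153 m/s
Δx = v₀t + ½at² = 0·6 + 0.5·25.5·6² = 459 m

Phase 2 (coasting upward): v₀ = 153 m/s, a = -9.81 m/s².
v = v₀ + at → t = (0 − 153) / -9.81 = 15.6 s
v² = v₀² + 2aΔx → Δx = (0² − 153²)/(2·-9.81) = 1190 m
Maximum height = 459 + 1190 = 1650 m

1652.1 m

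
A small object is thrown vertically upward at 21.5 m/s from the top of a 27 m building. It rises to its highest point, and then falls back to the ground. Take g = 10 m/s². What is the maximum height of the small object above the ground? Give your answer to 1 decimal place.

50.1 m

Phase 1 (rising): v₀ = 21.5 m/s, a = -10 m/s².
v = v₀ + at → t = (0 − 21.5) / -10 = 2.15 s
v² = v₀² + 2aΔx → Δx = (0² − 21.5²)/(2·-10) = 23.1 m
Maximum height = 27 + 23.1 = 50.1 m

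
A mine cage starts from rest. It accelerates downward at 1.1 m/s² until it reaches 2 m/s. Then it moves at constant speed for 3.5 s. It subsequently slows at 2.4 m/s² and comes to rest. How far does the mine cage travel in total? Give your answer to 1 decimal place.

9.7 m

Phase 1 (accelerating): v₀ = 0 m/s, a = 1.1 m/s².
v = v₀ + at → t = (2 − 0) / 1.1 = 1.82 s
v² = v₀² + 2aΔx → Δx = (2² − 0²)/(2·1.1) = 1.82 m

Phase 2 (constant speed): v₀ = 2.00 m/s, a = 0 m/s².
v = v₀ + at = 2.00 + (0)(3.5) = 2.00 m/s
Δx = v₀t + ½at² = 2.00·3.5 + 0.5·0·3.5² = 7.00 m

Phase 3 (decelerating): v₀ = 2.00 m/s, a = -2.4 m/s².
v = v₀ + at → t = (0 − 2.00) / -2.4 = 0.833 s
v² = v₀² + 2aΔx → Δx = (0² − 2.00²)/(2·-2.4) = 0.833 m
Total distance = 1.82 + 7.00 + 0.833 = 9.65 m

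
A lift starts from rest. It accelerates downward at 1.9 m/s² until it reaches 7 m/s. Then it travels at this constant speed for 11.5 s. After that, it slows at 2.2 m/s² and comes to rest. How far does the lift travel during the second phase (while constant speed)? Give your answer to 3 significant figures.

Phase 1 (accelerating): v₀ = 0 m/s, a = 1.9 m/s².
v = v₀ + at → t = (7 − 0) / 1.9 = 3.68 s
v² = v₀² + 2aΔx → Δx = (7² − 0²)/(2·1.9) = 12.9 m

Phase 2 (constant speed): v₀ = 7.00 m/s, a = 0 m/s².
v = v₀ + at = 7.00 + (0)(11.5) = 7.00 m/s
Δx = v₀t + ½at² = 7.00·11.5 + 0.5·0·11.5² = 80.5 m
Distance in phase 2 = 80.5 m

80.5 m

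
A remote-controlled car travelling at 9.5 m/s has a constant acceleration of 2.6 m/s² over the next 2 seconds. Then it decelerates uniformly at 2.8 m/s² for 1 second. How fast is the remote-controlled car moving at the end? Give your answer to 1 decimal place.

11.9 m/s

Phase 1 (accelerating): v₀ = 9.50 m/s, a = 2.6 m/s².
v = v₀ + at = 9.50 + (2.6)(2) = 14.7 m/s
Δx = v₀t + ½at² = 9.50·2 + 0.5·2.6·2² = 24.2 m

Phase 2 (decelerating): v₀ = 14.7 m/s, a = -2.8 m/s².
v = v₀ + at = 14.7 + (-2.8)(1) = 11.9 m/s
Δx = v₀t + ½at² = 14.7·1 + 0.5·-2.8·1² = 13.3 m
Final speed = 11.9 m/s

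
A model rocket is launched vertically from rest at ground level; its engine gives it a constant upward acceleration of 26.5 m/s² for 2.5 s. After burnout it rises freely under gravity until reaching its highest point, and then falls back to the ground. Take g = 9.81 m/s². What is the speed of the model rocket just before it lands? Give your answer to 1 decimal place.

77.5 m/s

Phase 1 (powered ascent): v₀ = 0 m/s, a = 26.5 m/s².
v = v₀ + at = 0 + (26.5)(2.5) = 66.2 m/s
Δx = v₀t + ½at² = 0·2.5 + 0.5·26.5·2.5² = 82.8 m

Phase 2 (coasting upward): v₀ = 66.2 m/s, a = -9.81 m/s².
v = v₀ + at → t = (0 − 66.2) / -9.81 = 6.75 s
v² = v₀² + 2aΔx → Δx = (0² − 66.2²)/(2·-9.81) = 224 m

Phase 3 (free fall): v₀ = 0 m/s, a = -9.81 m/s².
Falls 307 m from rest: t = √(2·307/9.81) = 7.91 s; v = g·t = 77.5 m/s.
Impact speed = 77.5 m/s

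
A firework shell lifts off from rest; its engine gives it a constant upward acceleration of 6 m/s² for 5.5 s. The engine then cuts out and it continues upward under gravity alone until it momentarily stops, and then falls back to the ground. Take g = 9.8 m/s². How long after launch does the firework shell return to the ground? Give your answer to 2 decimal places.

Phase 1 (powered ascent): v₀ = 0 m/s, a = 6 m/s².
v = v₀ + at = 0 + (6)(5.5) = 33.0 m/s
Δx = v₀t + ½at² = 0·5.5 + 0.5·6·5.5² = 90.8 m

Phase 2 (coasting upward): v₀ = 33.0 m/s, a = -9.8 m/s².
v = v₀ + at → t = (0 − 33.0) / -9.8 = 3.37 s
v² = v₀² + 2aΔx → Δx = (0² − 33.0²)/(2·-9.8) = 55.6 m

Phase 3 (free fall): v₀ = 0 m/s, a = -9.8 m/s².
Falls 146 m from rest: t = √(2·146/9.8) = 5.46 s; v = g·t = 53.6 m/s.
Total time = 5.50 + 3.37 + 5.46 = 14.3 s

14.33 s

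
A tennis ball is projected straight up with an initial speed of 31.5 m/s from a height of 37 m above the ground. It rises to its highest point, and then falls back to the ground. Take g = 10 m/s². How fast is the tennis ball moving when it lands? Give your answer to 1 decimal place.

41.6 m/s

Phase 1 (rising): v₀ = 31.5 m/s, a = -10 m/s².
v = v₀ + at → t = (0 − 31.5) / -10 = 3.15 s
v² = v₀² + 2aΔx → Δx = (0² − 31.5²)/(2·-10) = 49.6 m

Phase 2 (falling): v₀ = 0 m/s, a = -10 m/s².
Falls 86.6 m from rest: t = √(2·86.6/10) = 4.16 s; v = g·t = 41.6 m/s.
Final speed = 41.6 m/s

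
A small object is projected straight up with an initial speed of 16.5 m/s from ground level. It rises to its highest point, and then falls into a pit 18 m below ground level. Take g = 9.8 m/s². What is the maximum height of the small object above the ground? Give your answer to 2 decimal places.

Phase 1 (rising): v₀ = 16.5 m/s, a = -9.8 m/s².
v = v₀ + at → t = (0 − 16.5) / -9.8 = 1.68 s
v² = v₀² + 2aΔx → Δx = (0² − 16.5²)/(2·-9.8) = 13.9 m
Maximum height = 13.9 m

13.89 m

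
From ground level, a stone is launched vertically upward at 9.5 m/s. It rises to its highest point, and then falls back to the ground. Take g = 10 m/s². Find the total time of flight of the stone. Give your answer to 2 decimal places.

1.90 s

Phase 1 (rising): v₀ = 9.50 m/s, a = -10 m/s².
v = v₀ + at → t = (0 − 9.50) / -10 = 0.950 s
v² = v₀² + 2aΔx → Δx = (0² − 9.50²)/(2·-10) = 4.51 m

Phase 2 (falling): v₀ = 0 m/s, a = -10 m/s².
Falls 4.51 m from rest: t = √(2·4.51/10) = 0.950 s; v = g·t = 9.50 m/s.
Total time = 0.950 + 0.950 = 1.90 s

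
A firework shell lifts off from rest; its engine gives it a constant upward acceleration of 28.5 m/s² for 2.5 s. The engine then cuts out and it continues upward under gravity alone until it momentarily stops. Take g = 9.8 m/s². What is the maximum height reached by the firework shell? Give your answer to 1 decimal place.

348.1 m

Phase 1 (powered ascent): v₀ = 0 m/s, a = 28.5 m/s².
v = v₀ + at = 0 + (28.5)(2.5) = 71.2 m/s
Δx = v₀t + ½at² = 0·2.5 + 0.5·28.5·2.5² = 89.1 m

Phase 2 (coasting upward): v₀ = 71.2 m/s, a = -9.8 m/s².
v = v₀ + at → t = (0 − 71.2) / -9.8 = 7.27 s
v² = v₀² + 2aΔx → Δx = (0² − 71.2²)/(2·-9.8) = 259 m
Maximum height = 89.1 + 259 = 348 m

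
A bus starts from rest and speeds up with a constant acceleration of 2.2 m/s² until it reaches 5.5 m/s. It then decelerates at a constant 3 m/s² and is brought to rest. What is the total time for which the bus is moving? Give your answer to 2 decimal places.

Phase 1 (accelerating): v₀ = 0 m/s, a = 2.2 m/s².
v = v₀ + at → t = (5.5 − 0) / 2.2 = 2.50 s
v² = v₀² + 2aΔx → Δx = (5.5² − 0²)/(2·2.2) = 6.87 m

Phase 2 (decelerating): v₀ = 5.50 m/s, a = -3 m/s².
v = v₀ + at → t = (0 − 5.50) / -3 = 1.83 s
v² = v₀² + 2aΔx → Δx = (0² − 5.50²)/(2·-3) = 5.04 m
Total time = 2.50 + 1.83 = 4.33 s

4.33 s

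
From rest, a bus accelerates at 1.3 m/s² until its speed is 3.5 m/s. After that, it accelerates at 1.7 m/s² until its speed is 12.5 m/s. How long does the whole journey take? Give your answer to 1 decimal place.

Phase 1 (accelerating): v₀ = 0 m/s, a = 1.3 m/s².
v = v₀ + at → t = (3.5 − 0) / 1.3 = 2.69 s
v² = v₀² + 2aΔx → Δx = (3.5² − 0²)/(2·1.3) = 4.71 m

Phase 2 (accelerating): v₀ = 3.50 m/s, a = 1.7 m/s².
v = v₀ + at → t = (12.5 − 3.50) / 1.7 = 5.29 s
v² = v₀² + 2aΔx → Δx = (12.5² − 3.50²)/(2·1.7) = 42.4 m
Total time = 2.69 + 5.29 = 7.99 s

8.0 s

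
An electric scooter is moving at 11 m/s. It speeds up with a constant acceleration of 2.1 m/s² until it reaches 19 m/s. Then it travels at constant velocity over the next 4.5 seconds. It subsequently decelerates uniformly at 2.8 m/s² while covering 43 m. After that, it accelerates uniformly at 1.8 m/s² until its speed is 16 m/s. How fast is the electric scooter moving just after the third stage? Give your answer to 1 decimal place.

11.0 m/s

Phase 1 (accelerating): v₀ = 11.0 m/s, a = 2.1 m/s².
v = v₀ + at → t = (19 − 11.0) / 2.1 = 3.81 s
v² = v₀² + 2aΔx → Δx = (19² − 11.0²)/(2·2.1) = 57.1 m

Phase 2 (constant speed): v₀ = 19.0 m/s, a = 0 m/s².
v = v₀ + at = 19.0 + (0)(4.5) = 19.0 m/s
Δx = v₀t + ½at² = 19.0·4.5 + 0.5·0·4.5² = 85.5 m

Phase 3 (decelerating): v₀ = 19.0 m/s, a = -2.8 m/s².
v² = v₀² + 2aΔx = 19.0² + 2·-2.8·43 = 120 → v = 11.0 m/s
t = (v − v₀)/a = (11.0 − 19.0)/-2.8 = 2.87 s
Speed at end of phase 3 = 11.0 m/s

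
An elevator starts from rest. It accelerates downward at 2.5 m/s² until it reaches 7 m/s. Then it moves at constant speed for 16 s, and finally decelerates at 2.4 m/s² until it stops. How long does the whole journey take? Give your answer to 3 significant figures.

21.7 s

Phase 1 (accelerating): v₀ = 0 m/s, a = 2.5 m/s².
v = v₀ + at → t = (7 − 0) / 2.5 = 2.80 s
v² = v₀² + 2aΔx → Δx = (7² − 0²)/(2·2.5) = 9.80 m

Phase 2 (constant speed): v₀ = 7.00 m/s, a = 0 m/s².
v = v₀ + at = 7.00 + (0)(16) = 7.00 m/s
Δx = v₀t + ½at² = 7.00·16 + 0.5·0·16² = 112 m

Phase 3 (decelerating): v₀ = 7.00 m/s, a = -2.4 m/s².
v = v₀ + at → t = (0 − 7.00) / -2.4 = 2.92 s
v² = v₀² + 2aΔx → Δx = (0² − 7.00²)/(2·-2.4) = 10.2 m
Total time = 2.80 + 16.0 + 2.92 = 21.7 s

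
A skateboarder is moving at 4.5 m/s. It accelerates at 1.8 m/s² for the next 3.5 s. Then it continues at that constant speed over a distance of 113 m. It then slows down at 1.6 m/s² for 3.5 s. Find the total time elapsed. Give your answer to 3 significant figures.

Phase 1 (accelerating): v₀ = 4.50 m/s, a = 1.8 m/s².
v = v₀ + at = 4.50 + (1.8)(3.5) = 10.8 m/s
Δx = v₀t + ½at² = 4.50·3.5 + 0.5·1.8·3.5² = 26.8 m

Phase 2 (constant speed): v₀ = 10.8 m/s, a = 0 m/s².
Constant speed: t = d/v = 113/10.8 = 10.5 s

Phase 3 (decelerating): v₀ = 10.8 m/s, a = -1.6 m/s².
v = v₀ + at = 10.8 + (-1.6)(3.5) = 5.20 m/s
Δx = v₀t + ½at² = 10.8·3.5 + 0.5·-1.6·3.5² = 28.0 m
Total time = 3.50 + 10.5 + 3.50 = 17.5 s

17.5 s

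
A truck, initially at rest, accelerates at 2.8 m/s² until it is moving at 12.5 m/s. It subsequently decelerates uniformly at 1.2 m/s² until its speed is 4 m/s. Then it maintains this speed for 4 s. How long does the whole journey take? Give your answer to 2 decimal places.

15.55 s

Phase 1 (accelerating): v₀ = 0 m/s, a = 2.8 m/s².
v = v₀ + at → t = (12.5 − 0) / 2.8 = 4.46 s
v² = v₀² + 2aΔx → Δx = (12.5² − 0²)/(2·2.8) = 27.9 m

Phase 2 (decelerating): v₀ = 12.5 m/s, a = -1.2 m/s².
v = v₀ + at → t = (4 − 12.5) / -1.2 = 7.08 s
v² = v₀² + 2aΔx → Δx = (4² − 12.5²)/(2·-1.2) = 58.4 m

Phase 3 (constant speed): v₀ = 4.00 m/s, a = 0 m/s².
v = v₀ + at = 4.00 + (0)(4) = 4.00 m/s
Δx = v₀t + ½at² = 4.00·4 + 0.5·0·4² = 16.0 m
Total time = 4.46 + 7.08 + 4.00 = 15.5 s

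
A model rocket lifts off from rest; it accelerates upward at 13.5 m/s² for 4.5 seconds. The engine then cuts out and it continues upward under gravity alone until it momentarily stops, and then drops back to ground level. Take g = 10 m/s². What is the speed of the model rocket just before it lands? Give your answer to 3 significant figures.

80.2 m/s

Phase 1 (powered ascent): v₀ = 0 m/s, a = 13.5 m/s².
v = v₀ + at = 0 + (13.5)(4.5) = 60.8 m/s
Δx = v₀t + ½at² = 0·4.5 + 0.5·13.5·4.5² = 137 m

Phase 2 (coasting upward): v₀ = 60.8 m/s, a = -10 m/s².
v = v₀ + at → t = (0 − 60.8) / -10 = 6.08 s
v² = v₀² + 2aΔx → Δx = (0² − 60.8²)/(2·-10) = 185 m

Phase 3 (free fall): v₀ = 0 m/s, a = -10 m/s².
Falls 321 m from rest: t = √(2·321/10) = 8.02 s; v = g·t = 80.2 m/s.
Impact speed = 80.2 m/s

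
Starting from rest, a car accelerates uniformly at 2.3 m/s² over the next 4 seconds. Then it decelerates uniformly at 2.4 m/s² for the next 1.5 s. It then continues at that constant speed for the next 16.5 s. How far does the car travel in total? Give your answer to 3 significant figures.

122 m

Phase 1 (accelerating): v₀ = 0 m/s, a = 2.3 m/s².
v = v₀ + at = 0 + (2.3)(4) = 9.20 m/s
Δx = v₀t + ½at² = 0·4 + 0.5·2.3·4² = 18.4 m

Phase 2 (decelerating): v₀ = 9.20 m/s, a = -2.4 m/s².
v = v₀ + at = 9.20 + (-2.4)(1.5) = 5.60 m/s
Δx = v₀t + ½at² = 9.20·1.5 + 0.5·-2.4·1.5² = 11.1 m

Phase 3 (constant speed): v₀ = 5.60 m/s, a = 0 m/s².
v = v₀ + at = 5.60 + (0)(16.5) = 5.60 m/s
Δx = v₀t + ½at² = 5.60·16.5 + 0.5·0·16.5² = 92.4 m
Total distance = 18.4 + 11.1 + 92.4 = 122 m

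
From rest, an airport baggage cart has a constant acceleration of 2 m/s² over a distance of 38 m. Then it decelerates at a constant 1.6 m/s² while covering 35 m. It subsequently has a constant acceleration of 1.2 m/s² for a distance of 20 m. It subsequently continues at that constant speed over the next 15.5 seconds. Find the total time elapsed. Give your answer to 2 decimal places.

Phase 1 (accelerating): v₀ = 0 m/s, a = 2 m/s².
v² = v₀² + 2aΔx = 0² + 2·2·38 = 152 → v = 12.3 m/s
t = (v − v₀)/a = (12.3 − 0)/2 = 6.16 s

Phase 2 (decelerating): v₀ = 12.3 m/s, a = -1.6 m/s².
v² = v₀² + 2aΔx = 12.3² + 2·-1.6·35 = 40.0 → v = 6.32 m/s
t = (v − v₀)/a = (6.32 − 12.3)/-1.6 = 3.75 s

Phase 3 (accelerating): v₀ = 6.32 m/s, a = 1.2 m/s².
v² = v₀² + 2aΔx = 6.32² + 2·1.2·20 = 88.0 → v = 9.38 m/s
t = (v − v₀)/a = (9.38 − 6.32)/1.2 = 2.55 s

Phase 4 (constant speed): v₀ = 9.38 m/s, a = 0 m/s².
v = v₀ + at = 9.38 + (0)(15.5) = 9.38 m/s
Δx = v₀t + ½at² = 9.38·15.5 + 0.5·0·15.5² = 145 m
Total time = 6.16 + 3.75 + 2.55 + 15.5 = 28.0 s

27.96 s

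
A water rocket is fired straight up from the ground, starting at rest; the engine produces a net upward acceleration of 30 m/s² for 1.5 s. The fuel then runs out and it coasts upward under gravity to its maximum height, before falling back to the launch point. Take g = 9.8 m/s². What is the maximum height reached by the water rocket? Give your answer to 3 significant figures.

Phase 1 (powered ascent): v₀ = 0 m/s, a = 30 m/s².
v = v₀ + at = 0 + (30)(1.5) = 45.0 m/s
Δx = v₀t + ½at² = 0·1.5 + 0.5·30·1.5² = 33.8 m

Phase 2 (coasting upward): v₀ = 45.0 m/s, a = -9.8 m/s².
v = v₀ + at → t = (0 − 45.0) / -9.8 = 4.59 s
v² = v₀² + 2aΔx → Δx = (0² − 45.0²)/(2·-9.8) = 103 m
Maximum height = 33.8 + 103 = 137 m

137 m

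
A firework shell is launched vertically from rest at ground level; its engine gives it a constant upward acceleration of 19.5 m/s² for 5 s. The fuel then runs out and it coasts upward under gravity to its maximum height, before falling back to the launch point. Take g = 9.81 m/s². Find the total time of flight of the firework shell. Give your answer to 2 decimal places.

Phase 1 (powered ascent): v₀ = 0 m/s, a = 19.5 m/s².
v = v₀ + at = 0 + (19.5)(5) = 97.5 m/s
Δx = v₀t + ½at² = 0·5 + 0.5·19.5·5² = 244 m

Phase 2 (coasting upward): v₀ = 97.5 m/s, a = -9.81 m/s².
v = v₀ + at → t = (0 − 97.5) / -9.81 = 9.94 s
v² = v₀² + 2aΔx → Δx = (0² − 97.5²)/(2·-9.81) = 485 m

Phase 3 (free fall): v₀ = 0 m/s, a = -9.81 m/s².
Falls 728 m from rest: t = √(2·728/9.81) = 12.2 s; v = g·t = 120 m/s.
Total time = 5.00 + 9.94 + 12.2 = 27.1 s

27.12 s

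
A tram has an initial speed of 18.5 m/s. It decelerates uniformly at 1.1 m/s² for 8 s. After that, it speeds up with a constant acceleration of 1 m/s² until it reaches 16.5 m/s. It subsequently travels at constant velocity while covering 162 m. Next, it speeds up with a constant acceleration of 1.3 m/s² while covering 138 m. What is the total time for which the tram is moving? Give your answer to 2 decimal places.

Phase 1 (decelerating): v₀ = 18.5 m/s, a = -1.1 m/s².
v = v₀ + at = 18.5 + (-1.1)(8) = 9.70 m/s
Δx = v₀t + ½at² = 18.5·8 + 0.5·-1.1·8² = 113 m

Phase 2 (accelerating): v₀ = 9.70 m/s, a = 1 m/s².
v = v₀ + at → t = (16.5 − 9.70) / 1 = 6.80 s
v² = v₀² + 2aΔx → Δx = (16.5² − 9.70²)/(2·1) = 89.1 m

Phase 3 (constant speed): v₀ = 16.5 m/s, a = 0 m/s².
Constant speed: t = d/v = 162/16.5 = 9.82 s

Phase 4 (accelerating): v₀ = 16.5 m/s, a = 1.3 m/s².
v² = v₀² + 2aΔx = 16.5² + 2·1.3·138 = 631 → v = 25.1 m/s
t = (v − v₀)/a = (25.1 − 16.5)/1.3 = 6.63 s
Total time = 8.00 + 6.80 + 9.82 + 6.63 = 31.2 s

31.25 s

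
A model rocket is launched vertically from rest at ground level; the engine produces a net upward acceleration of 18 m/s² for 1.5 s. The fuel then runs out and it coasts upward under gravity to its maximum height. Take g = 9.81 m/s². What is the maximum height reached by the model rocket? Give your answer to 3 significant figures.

57.4 m

Phase 1 (powered ascent): v₀ = 0 m/s, a = 18 m/s².
v = v₀ + at = 0 + (18)(1.5) = 27.0 m/s
Δx = v₀t + ½at² = 0·1.5 + 0.5·18·1.5² = 20.2 m

Phase 2 (coasting upward): v₀ = 27.0 m/s, a = -9.81 m/s².
v = v₀ + at → t = (0 − 27.0) / -9.81 = 2.75 s
v² = v₀² + 2aΔx → Δx = (0² − 27.0²)/(2·-9.81) = 37.2 m
Maximum height = 20.2 + 37.2 = 57.4 m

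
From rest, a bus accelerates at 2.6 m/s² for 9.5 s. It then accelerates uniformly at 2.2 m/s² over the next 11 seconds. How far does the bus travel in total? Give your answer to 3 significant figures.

522 m

Phase 1 (accelerating): v₀ = 0 m/s, a = 2.6 m/s².
v = v₀ + at = 0 + (2.6)(9.5) = 24.7 m/s
Δx = v₀t + ½at² = 0·9.5 + 0.5·2.6·9.5² = 117 m

Phase 2 (accelerating): v₀ = 24.7 m/s, a = 2.2 m/s².
v = v₀ + at = 24.7 + (2.2)(11) = 48.9 m/s
Δx = v₀t + ½at² = 24.7·11 + 0.5·2.2·11² = 405 m
Total distance = 117 + 405 = 522 m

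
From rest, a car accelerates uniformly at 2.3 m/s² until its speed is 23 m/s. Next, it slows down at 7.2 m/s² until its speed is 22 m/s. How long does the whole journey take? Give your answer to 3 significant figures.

10.1 s

Phase 1 (accelerating): v₀ = 0 m/s, a = 2.3 m/s².
v = v₀ + at → t = (23 − 0) / 2.3 = 10.0 s
v² = v₀² + 2aΔx → Δx = (23² − 0²)/(2·2.3) = 115 m

Phase 2 (decelerating): v₀ = 23.0 m/s, a = -7.2 m/s².
v = v₀ + at → t = (22 − 23.0) / -7.2 = 0.139 s
v² = v₀² + 2aΔx → Δx = (22² − 23.0²)/(2·-7.2) = 3.12 m
Total time = 10.0 + 0.139 = 10.1 s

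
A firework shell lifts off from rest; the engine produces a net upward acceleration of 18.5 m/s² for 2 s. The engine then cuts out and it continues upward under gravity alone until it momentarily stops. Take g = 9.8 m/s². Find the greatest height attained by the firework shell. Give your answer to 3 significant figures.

107 m

Phase 1 (powered ascent): v₀ = 0 m/s, a = 18.5 m/s².
v = v₀ + at = 0 + (18.5)(2) = 37.0 m/s
Δx = v₀t + ½at² = 0·2 + 0.5·18.5·2² = 37.0 m

Phase 2 (coasting upward): v₀ = 37.0 m/s, a = -9.8 m/s².
v = v₀ + at → t = (0 − 37.0) / -9.8 = 3.78 s
v² = v₀² + 2aΔx → Δx = (0² − 37.0²)/(2·-9.8) = 69.8 m
Maximum height = 37.0 + 69.8 = 107 m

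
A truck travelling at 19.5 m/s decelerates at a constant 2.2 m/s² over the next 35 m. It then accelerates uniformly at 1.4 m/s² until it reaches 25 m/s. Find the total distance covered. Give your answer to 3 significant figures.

177 m

Phase 1 (decelerating): v₀ = 19.5 m/s, a = -2.2 m/s².
v² = v₀² + 2aΔx = 19.5² + 2·-2.2·35 = 226 → v = 15.0 m/s
t = (v − v₀)/a = (15.0 − 19.5)/-2.2 = 2.03 s

Phase 2 (accelerating): v₀ = 15.0 m/s, a = 1.4 m/s².
v = v₀ + at → t = (25 − 15.0) / 1.4 = 7.11 s
v² = v₀² + 2aΔx → Δx = (25² − 15.0²)/(2·1.4) = 142 m
Total distance = 35.0 + 142 = 177 m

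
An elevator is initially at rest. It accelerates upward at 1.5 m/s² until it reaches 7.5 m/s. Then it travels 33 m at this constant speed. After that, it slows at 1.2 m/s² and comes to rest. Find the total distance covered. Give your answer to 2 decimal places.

75.19 m

Phase 1 (accelerating): v₀ = 0 m/s, a = 1.5 m/s².
v = v₀ + at → t = (7.5 − 0) / 1.5 = 5.00 s
v² = v₀² + 2aΔx → Δx = (7.5² − 0²)/(2·1.5) = 18.8 m

Phase 2 (constant speed): v₀ = 7.50 m/s, a = 0 m/s².
Constant speed: t = d/v = 33/7.50 = 4.40 s

Phase 3 (decelerating): v₀ = 7.50 m/s, a = -1.2 m/s².
v = v₀ + at → t = (0 − 7.50) / -1.2 = 6.25 s
v² = v₀² + 2aΔx → Δx = (0² − 7.50²)/(2·-1.2) = 23.4 m
Total distance = 18.8 + 33.0 + 23.4 = 75.2 m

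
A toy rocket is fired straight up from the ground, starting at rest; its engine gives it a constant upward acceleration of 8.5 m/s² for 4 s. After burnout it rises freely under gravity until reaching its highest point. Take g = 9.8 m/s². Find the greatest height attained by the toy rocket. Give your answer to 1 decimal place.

127.0 m

Phase 1 (powered ascent): v₀ = 0 m/s, a = 8.5 m/s².
v = v₀ + at = 0 + (8.5)(4) = 34.0 m/s
Δx = v₀t + ½at² = 0·4 + 0.5·8.5·4² = 68.0 m

Phase 2 (coasting upward): v₀ = 34.0 m/s, a = -9.8 m/s².
v = v₀ + at → t = (0 − 34.0) / -9.8 = 3.47 s
v² = v₀² + 2aΔx → Δx = (0² − 34.0²)/(2·-9.8) = 59.0 m
Maximum height = 68.0 + 59.0 = 127 m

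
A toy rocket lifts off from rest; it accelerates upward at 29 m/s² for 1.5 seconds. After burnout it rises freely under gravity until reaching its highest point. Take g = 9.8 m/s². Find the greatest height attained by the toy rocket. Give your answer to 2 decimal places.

129.17 m

Phase 1 (powered ascent): v₀ = 0 m/s, a = 29 m/s².
v = v₀ + at = 0 + (29)(1.5) = 43.5 m/s
Δx = v₀t + ½at² = 0·1.5 + 0.5·29·1.5² = 32.6 m

Phase 2 (coasting upward): v₀ = 43.5 m/s, a = -9.8 m/s².
v = v₀ + at → t = (0 − 43.5) / -9.8 = 4.44 s
v² = v₀² + 2aΔx → Δx = (0² − 43.5²)/(2·-9.8) = 96.5 m
Maximum height = 32.6 + 96.5 = 129 m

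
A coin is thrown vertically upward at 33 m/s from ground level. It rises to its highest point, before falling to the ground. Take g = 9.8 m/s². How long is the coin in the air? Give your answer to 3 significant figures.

Phase 1 (rising): v₀ = 33.0 m/s, a = -9.8 m/s².
v = v₀ + at → t = (0 − 33.0) / -9.8 = 3.37 s
v² = v₀² + 2aΔx → Δx = (0² − 33.0²)/(2·-9.8) = 55.6 m

Phase 2 (falling): v₀ = 0 m/s, a = -9.8 m/s².
Falls 55.6 m from rest: t = √(2·55.6/9.8) = 3.37 s; v = g·t = 33.0 m/s.
Total time = 3.37 + 3.37 = 6.73 s

6.73 s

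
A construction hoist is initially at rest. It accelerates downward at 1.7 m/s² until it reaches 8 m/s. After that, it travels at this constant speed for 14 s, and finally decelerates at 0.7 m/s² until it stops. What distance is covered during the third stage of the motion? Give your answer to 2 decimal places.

45.71 m

Phase 1 (accelerating): v₀ = 0 m/s, a = 1.7 m/s².
v = v₀ + at → t = (8 − 0) / 1.7 = 4.71 s
v² = v₀² + 2aΔx → Δx = (8² − 0²)/(2·1.7) = 18.8 m

Phase 2 (constant speed): v₀ = 8.00 m/s, a = 0 m/s².
v = v₀ + at = 8.00 + (0)(14) = 8.00 m/s
Δx = v₀t + ½at² = 8.00·14 + 0.5·0·14² = 112 m

Phase 3 (decelerating): v₀ = 8.00 m/s, a = -0.7 m/s².
v = v₀ + at → t = (0 − 8.00) / -0.7 = 11.4 s
v² = v₀² + 2aΔx → Δx = (0² − 8.00²)/(2·-0.7) = 45.7 m
Distance in phase 3 = 45.7 m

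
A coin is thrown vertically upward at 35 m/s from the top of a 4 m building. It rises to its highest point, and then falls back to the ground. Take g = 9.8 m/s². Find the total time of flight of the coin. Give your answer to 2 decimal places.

Phase 1 (rising): v₀ = 35.0 m/s, a = -9.8 m/s².
v = v₀ + at → t = (0 − 35.0) / -9.8 = 3.57 s
v² = v₀² + 2aΔx → Δx = (0² − 35.0²)/(2·-9.8) = 62.5 m

Phase 2 (falling): v₀ = 0 m/s, a = -9.8 m/s².
Falls 66.5 m from rest: t = √(2·66.5/9.8) = 3.68 s; v = g·t = 36.1 m/s.
Total time = 3.57 + 3.68 = 7.26 s

7.26 s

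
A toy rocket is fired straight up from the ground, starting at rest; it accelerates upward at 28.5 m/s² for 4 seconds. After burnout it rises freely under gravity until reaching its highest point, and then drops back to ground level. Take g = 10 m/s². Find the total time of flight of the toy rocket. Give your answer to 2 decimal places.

Phase 1 (powered ascent): v₀ = 0 m/s, a = 28.5 m/s².
v = v₀ + at = 0 + (28.5)(4) = 114 m/s
Δx = v₀t + ½at² = 0·4 + 0.5·28.5·4² = 228 m

Phase 2 (coasting upward): v₀ = 114 m/s, a = -10 m/s².
v = v₀ + at → t = (0 − 114) / -10 = 11.4 s
v² = v₀² + 2aΔx → Δx = (0² − 114²)/(2·-10) = 650 m

Phase 3 (free fall): v₀ = 0 m/s, a = -10 m/s².
Falls 878 m from rest: t = √(2·878/10) = 13.2 s; v = g·t = 132 m/s.
Total time = 4.00 + 11.4 + 13.2 = 28.6 s

28.65 s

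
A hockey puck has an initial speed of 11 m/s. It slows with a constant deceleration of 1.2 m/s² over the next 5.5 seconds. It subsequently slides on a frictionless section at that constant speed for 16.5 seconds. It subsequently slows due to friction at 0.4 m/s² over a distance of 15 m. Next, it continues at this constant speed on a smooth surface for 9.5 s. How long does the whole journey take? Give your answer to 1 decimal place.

Phase 1 (decelerating): v₀ = 11.0 m/s, a = -1.2 m/s².
v = v₀ + at = 11.0 + (-1.2)(5.5) = 4.40 m/s
Δx = v₀t + ½at² = 11.0·5.5 + 0.5·-1.2·5.5² = 42.4 m

Phase 2 (constant speed): v₀ = 4.40 m/s, a = 0 m/s².
v = v₀ + at = 4.40 + (0)(16.5) = 4.40 m/s
Δx = v₀t + ½at² = 4.40·16.5 + 0.5·0·16.5² = 72.6 m

Phase 3 (decelerating): v₀ = 4.40 m/s, a = -0.4 m/s².
v² = v₀² + 2aΔx = 4.40² + 2·-0.4·15 = 7.36 → v = 2.71 m/s
t = (v − v₀)/a = (2.71 − 4.40)/-0.4 = 4.22 s

Phase 4 (constant speed): v₀ = 2.71 m/s, a = 0 m/s².
v = v₀ + at = 2.71 + (0)(9.5) = 2.71 m/s
Δx = v₀t + ½at² = 2.71·9.5 + 0.5·0·9.5² = 25.8 m
Total time = 5.50 + 16.5 + 4.22 + 9.50 = 35.7 s

35.7 s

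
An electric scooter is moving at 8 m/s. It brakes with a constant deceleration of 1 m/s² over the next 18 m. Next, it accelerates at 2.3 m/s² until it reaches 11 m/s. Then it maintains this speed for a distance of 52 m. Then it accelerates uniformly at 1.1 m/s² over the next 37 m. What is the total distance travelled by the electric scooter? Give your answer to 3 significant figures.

Phase 1 (decelerating): v₀ = 8.00 m/s, a = -1 m/s².
v² = v₀² + 2aΔx = 8.00² + 2·-1·18 = 28.0 → v = 5.29 m/s
t = (v − v₀)/a = (5.29 − 8.00)/-1 = 2.71 s

Phase 2 (accelerating): v₀ = 5.29 m/s, a = 2.3 m/s².
v = v₀ + at → t = (11 − 5.29) / 2.3 = 2.48 s
v² = v₀² + 2aΔx → Δx = (11² − 5.29²)/(2·2.3) = 20.2 m

Phase 3 (constant speed): v₀ = 11.0 m/s, a = 0 m/s².
Constant speed: t = d/v = 52/11.0 = 4.73 s

Phase 4 (accelerating): v₀ = 11.0 m/s, a = 1.1 m/s².
v² = v₀² + 2aΔx = 11.0² + 2·1.1·37 = 202 → v = 14.2 m/s
t = (v − v₀)/a = (14.2 − 11.0)/1.1 = 2.93 s
Total distance = 18.0 + 20.2 + 52.0 + 37.0 = 127 m

127 m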